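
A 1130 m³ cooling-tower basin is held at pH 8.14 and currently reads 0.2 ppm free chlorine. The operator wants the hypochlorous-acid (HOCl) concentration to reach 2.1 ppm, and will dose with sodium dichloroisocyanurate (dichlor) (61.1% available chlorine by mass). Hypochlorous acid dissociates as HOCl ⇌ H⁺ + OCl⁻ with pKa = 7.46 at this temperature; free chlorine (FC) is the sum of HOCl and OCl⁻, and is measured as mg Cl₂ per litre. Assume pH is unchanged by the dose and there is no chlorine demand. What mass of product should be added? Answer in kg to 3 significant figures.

Volume: 1130 m³ = 1,130,000 L.
[OCl⁻]/[HOCl] = 10^(pH − pKa) = 10^(8.14 − 7.46) = 4.786; fraction as HOCl = 1/(1 + 4.786) = 0.1728.
Free chlorine required for 2.1 ppm HOCl: 2.1 / 0.1728 = 12.15 ppm.
FC to add: 12.15 − 0.2 = 11.95 mg/L as Cl₂.
Cl₂ equivalent: 11.95 mg/L × 1,130,000 L = 13,500 g.
Product at 61.1% available Cl: 13,500 / 0.611 = 22,100 g.

22.1 kg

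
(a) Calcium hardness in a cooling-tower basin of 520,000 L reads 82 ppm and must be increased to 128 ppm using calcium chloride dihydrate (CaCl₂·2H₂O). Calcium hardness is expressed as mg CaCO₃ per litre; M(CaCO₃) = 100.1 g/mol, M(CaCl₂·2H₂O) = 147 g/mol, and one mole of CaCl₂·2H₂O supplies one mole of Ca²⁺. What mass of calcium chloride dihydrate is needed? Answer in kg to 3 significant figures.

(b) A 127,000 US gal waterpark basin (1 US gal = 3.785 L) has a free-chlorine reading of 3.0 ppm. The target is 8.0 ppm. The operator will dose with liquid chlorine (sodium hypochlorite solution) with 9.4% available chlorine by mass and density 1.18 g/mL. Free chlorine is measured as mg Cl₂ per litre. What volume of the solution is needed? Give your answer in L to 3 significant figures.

(a) 35.1 kg; (b) 21.7 L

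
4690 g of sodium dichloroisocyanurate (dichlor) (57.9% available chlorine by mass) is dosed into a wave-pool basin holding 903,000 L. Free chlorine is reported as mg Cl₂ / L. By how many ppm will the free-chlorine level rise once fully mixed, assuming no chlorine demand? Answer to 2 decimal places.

3.01 ppm

Available chlorine delivered: 4690 g × 0.579 = 2716 g as Cl₂.
Concentration rise: 2716 g / 903,000 L = 3.007 mg/L = 3.01 ppm.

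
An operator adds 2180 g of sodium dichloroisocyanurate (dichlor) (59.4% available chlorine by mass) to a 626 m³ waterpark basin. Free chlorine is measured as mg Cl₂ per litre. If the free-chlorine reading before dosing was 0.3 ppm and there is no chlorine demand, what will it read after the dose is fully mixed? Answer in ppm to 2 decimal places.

Volume: 626 m³ = 626,000 L.
Available chlorine delivered: 2180 g × 0.594 = 1295 g as Cl₂.
Concentration rise: 1295 g / 626,000 L = 2.069 mg/L = 2.07 ppm.
Final FC: 0.3 + 2.07 = 2.37 ppm.

2.37 ppm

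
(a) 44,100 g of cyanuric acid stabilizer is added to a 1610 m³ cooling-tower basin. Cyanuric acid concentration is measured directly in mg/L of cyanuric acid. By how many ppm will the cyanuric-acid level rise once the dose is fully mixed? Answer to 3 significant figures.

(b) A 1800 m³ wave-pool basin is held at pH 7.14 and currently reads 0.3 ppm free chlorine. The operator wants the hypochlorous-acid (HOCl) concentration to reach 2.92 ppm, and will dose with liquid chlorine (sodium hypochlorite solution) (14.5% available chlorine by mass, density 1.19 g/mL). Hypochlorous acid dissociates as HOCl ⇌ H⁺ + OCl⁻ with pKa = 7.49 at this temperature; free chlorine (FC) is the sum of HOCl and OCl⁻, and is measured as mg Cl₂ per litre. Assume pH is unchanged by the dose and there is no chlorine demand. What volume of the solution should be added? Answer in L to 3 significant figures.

(a) Volume: 1610 m³ = 1,610,000 L.
(a) Rise: 44,100 g / 1,610,000 L × 1000 = 27.39 mg/L.

(b) Volume: 1800 m³ = 1,800,000 L.
(b) [OCl⁻]/[HOCl] = 10^(pH − pKa) = 10^(7.14 − 7.49) = 0.4467; fraction as HOCl = 1/(1 + 0.4467) = 0.6912.
(b) Free chlorine required for 2.92 ppm HOCl: 2.92 / 0.6912 = 4.224 ppm.
(b) FC to add: 4.224 − 0.3 = 3.924 mg/L as Cl₂.
(b) Cl₂ equivalent: 3.924 mg/L × 1,800,000 L = 7064 g.
(b) Product at 14.5% available Cl: 7064 / 0.145 = 48,720 g.
(b) Volume: 48,720 g ÷ 1.19 g/mL = 40,940 mL.

(a) 27.4 ppm; (b) 40.9 L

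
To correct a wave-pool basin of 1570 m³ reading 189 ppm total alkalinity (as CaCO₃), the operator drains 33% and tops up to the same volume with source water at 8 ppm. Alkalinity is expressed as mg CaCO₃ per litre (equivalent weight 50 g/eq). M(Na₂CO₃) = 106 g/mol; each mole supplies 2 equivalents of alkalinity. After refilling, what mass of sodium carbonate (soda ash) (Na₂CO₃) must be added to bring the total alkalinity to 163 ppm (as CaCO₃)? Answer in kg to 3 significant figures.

56.1 kg

Volume: 1570 m³ = 1,570,000 L.
After draining 33% and refilling: 189 × 0.67 + 8 × 0.33 = 129.27 ppm.
Deficit to target: 163 − 129.27 = 33.73 mg/L.
As CaCO₃: 33.73 mg/L × 1,570,000 L = 52,960 g; ÷ 50 g/eq ÷ 2 = 529.6 mol Na₂CO₃.
Mass: 529.6 × 106 = 56,130 g.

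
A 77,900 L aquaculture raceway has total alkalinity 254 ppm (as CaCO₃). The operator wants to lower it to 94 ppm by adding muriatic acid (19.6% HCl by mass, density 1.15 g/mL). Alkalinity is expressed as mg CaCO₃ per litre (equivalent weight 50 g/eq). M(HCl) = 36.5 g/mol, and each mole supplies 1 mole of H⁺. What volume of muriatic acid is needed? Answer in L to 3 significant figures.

40.4 L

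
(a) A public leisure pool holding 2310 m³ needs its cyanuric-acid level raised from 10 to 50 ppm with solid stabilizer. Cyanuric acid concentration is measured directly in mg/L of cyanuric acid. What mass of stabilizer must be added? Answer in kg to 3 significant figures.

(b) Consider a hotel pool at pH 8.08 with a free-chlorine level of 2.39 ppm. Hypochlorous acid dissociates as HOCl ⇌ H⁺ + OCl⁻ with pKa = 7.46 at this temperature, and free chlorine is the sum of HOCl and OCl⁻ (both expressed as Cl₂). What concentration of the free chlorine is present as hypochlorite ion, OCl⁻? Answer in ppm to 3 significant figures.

(a) 92.4 kg; (b) 1.93 ppm

(a) Volume: 2310 m³ = 2,310,000 L.
(a) CYA to add: (50 − 10) = 40 mg/L × 2,310,000 L = 92,400 g cyanuric acid.

(b) [OCl⁻]/[HOCl] = 10^(pH − pKa) = 10^(8.08 − 7.46) = 10^0.62 = 4.169.
(b) Fraction as HOCl = 1 / (1 + 4.169) = 0.1935.
(b) OCl⁻ = (1 − 0.1935) × 2.39 ppm = 1.928 ppm.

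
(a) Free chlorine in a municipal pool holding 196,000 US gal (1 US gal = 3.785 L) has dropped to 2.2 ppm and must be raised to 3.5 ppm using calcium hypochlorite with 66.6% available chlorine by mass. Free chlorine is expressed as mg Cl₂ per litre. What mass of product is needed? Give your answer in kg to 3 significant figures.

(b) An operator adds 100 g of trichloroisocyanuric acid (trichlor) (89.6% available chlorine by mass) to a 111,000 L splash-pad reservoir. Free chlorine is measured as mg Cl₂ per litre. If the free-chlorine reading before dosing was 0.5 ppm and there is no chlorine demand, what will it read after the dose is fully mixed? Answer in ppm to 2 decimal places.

(a) Volume: 196,000 US gal × 3.785 L/gal = 741,860 L.
(a) Chlorine deficit: 3.5 − 2.2 = 1.3 ppm = 1.3 mg/L as Cl₂.
(a) Cl₂ equivalent needed: 1.3 mg/L × 741,860 L = 964,400 mg = 964.4 g.
(a) Product at 66.6% available chlorine: 964.4 / 0.666 = 1448 g.

(b) Available chlorine delivered: 100 g × 0.896 = 89.6 g as Cl₂.
(b) Concentration rise: 89.6 g / 111,000 L = 0.8072 mg/L = 0.81 ppm.
(b) Final FC: 0.5 + 0.81 = 1.31 ppm.

(a) 1.45 kg; (b) 1.31 ppm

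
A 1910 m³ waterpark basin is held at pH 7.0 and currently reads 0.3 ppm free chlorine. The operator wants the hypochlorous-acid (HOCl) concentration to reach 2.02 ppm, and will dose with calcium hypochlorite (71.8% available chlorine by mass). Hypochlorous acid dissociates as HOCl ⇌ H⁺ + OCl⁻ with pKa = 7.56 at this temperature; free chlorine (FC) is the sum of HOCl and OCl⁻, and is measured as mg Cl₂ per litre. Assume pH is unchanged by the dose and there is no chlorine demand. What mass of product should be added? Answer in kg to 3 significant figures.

6.06 kg

Volume: 1910 m³ = 1,910,000 L.
[OCl⁻]/[HOCl] = 10^(pH − pKa) = 10^(7.0 − 7.56) = 0.2754; fraction as HOCl = 1/(1 + 0.2754) = 0.7841.
Free chlorine required for 2.02 ppm HOCl: 2.02 / 0.7841 = 2.576 ppm.
FC to add: 2.576 − 0.3 = 2.276 mg/L as Cl₂.
Cl₂ equivalent: 2.276 mg/L × 1,910,000 L = 4348 g.
Product at 71.8% available Cl: 4348 / 0.718 = 6055 g.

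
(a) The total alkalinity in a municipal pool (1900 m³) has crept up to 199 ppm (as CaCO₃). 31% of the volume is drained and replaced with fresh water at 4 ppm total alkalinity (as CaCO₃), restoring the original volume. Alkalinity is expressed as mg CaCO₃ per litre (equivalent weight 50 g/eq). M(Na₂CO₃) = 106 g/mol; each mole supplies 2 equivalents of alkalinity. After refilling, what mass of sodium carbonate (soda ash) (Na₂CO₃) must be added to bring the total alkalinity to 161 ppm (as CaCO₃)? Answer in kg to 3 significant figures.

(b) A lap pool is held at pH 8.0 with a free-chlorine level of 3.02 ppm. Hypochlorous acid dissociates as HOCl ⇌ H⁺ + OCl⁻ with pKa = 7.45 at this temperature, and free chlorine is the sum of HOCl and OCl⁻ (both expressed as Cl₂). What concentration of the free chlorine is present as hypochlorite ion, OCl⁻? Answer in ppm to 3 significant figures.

(a) Volume: 1900 m³ = 1,900,000 L.
(a) After draining 31% and refilling: 199 × 0.69 + 4 × 0.31 = 138.55 ppm.
(a) Deficit to target: 161 − 138.55 = 22.45 mg/L.
(a) As CaCO₃: 22.45 mg/L × 1,900,000 L = 42,650 g; ÷ 50 g/eq ÷ 2 = 426.5 mol Na₂CO₃.
(a) Mass: 426.5 × 106 = 45,210 g.

(b) [OCl⁻]/[HOCl] = 10^(pH − pKa) = 10^(8.0 − 7.45) = 10^0.55 = 3.548.
(b) Fraction as HOCl = 1 / (1 + 3.548) = 0.2199.
(b) OCl⁻ = (1 − 0.2199) × 3.02 ppm = 2.356 ppm.

(a) 45.2 kg; (b) 2.36 ppm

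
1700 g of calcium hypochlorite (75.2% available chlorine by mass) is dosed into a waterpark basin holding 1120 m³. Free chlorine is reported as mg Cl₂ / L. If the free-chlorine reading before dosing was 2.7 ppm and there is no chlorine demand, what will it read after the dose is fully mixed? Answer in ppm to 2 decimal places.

3.84 ppm

Volume: 1120 m³ = 1,120,000 L.
Available chlorine delivered: 1700 g × 0.752 = 1278 g as Cl₂.
Concentration rise: 1278 g / 1,120,000 L = 1.141 mg/L = 1.14 ppm.
Final FC: 2.7 + 1.14 = 3.84 ppm.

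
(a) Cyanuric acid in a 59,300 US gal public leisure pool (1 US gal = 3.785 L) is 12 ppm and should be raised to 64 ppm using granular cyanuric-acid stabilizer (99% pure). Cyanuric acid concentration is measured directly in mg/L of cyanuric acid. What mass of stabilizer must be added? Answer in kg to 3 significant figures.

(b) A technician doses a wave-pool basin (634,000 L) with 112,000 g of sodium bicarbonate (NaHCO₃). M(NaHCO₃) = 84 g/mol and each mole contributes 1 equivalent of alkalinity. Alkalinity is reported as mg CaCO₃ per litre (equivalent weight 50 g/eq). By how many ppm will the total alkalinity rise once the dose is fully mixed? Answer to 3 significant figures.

(a) Volume: 59,300 US gal × 3.785 L/gal = 224,450 L.
(a) CYA to add: (64 − 12) = 52 mg/L × 224,450 L = 11,670 g cyanuric acid.
(a) At 99% purity: 11,670 / 0.99 = 11,790 g product.

(b) Moles of NaHCO₃: 112,000 g ÷ 84 g/mol = 1333 mol → 1333 eq of alkalinity.
(b) As CaCO₃: 1333 eq × 50 g/eq = 66,670 g.
(b) Rise: 66,670 g / 634,000 L × 1000 = 105.2 mg/L.

(a) 11.8 kg; (b) 105 ppm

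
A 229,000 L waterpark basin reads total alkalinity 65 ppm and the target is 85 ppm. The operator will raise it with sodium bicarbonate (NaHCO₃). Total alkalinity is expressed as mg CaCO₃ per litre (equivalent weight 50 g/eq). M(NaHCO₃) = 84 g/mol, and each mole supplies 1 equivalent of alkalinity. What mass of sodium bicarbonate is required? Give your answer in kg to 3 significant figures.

7.69 kg

Alkalinity to add: (85 − 65) = 20 mg/L as CaCO₃ × 229,000 L = 4580 g as CaCO₃.
Equivalents: 4580 g ÷ 50 g/eq = 91.6 eq.
NaHCO₃ supplies 1 eq per mole → 91.6 mol.
Mass: 91.6 mol × 84 g/mol = 7694 g.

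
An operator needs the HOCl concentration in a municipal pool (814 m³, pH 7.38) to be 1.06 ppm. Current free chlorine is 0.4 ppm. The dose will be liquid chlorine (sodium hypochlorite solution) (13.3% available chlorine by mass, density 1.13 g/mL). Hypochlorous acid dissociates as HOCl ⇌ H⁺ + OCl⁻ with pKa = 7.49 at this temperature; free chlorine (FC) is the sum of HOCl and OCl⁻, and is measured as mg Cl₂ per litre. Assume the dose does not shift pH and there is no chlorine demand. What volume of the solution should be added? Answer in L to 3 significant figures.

8.03 L

Volume: 814 m³ = 814,000 L.
[OCl⁻]/[HOCl] = 10^(pH − pKa) = 10^(7.38 − 7.49) = 0.7762; fraction as HOCl = 1/(1 + 0.7762) = 0.563.
Free chlorine required for 1.06 ppm HOCl: 1.06 / 0.563 = 1.883 ppm.
FC to add: 1.883 − 0.4 = 1.483 mg/L as Cl₂.
Cl₂ equivalent: 1.483 mg/L × 814,000 L = 1207 g.
Product at 13.3% available Cl: 1207 / 0.133 = 9075 g.
Volume: 9075 g ÷ 1.13 g/mL = 8031 mL.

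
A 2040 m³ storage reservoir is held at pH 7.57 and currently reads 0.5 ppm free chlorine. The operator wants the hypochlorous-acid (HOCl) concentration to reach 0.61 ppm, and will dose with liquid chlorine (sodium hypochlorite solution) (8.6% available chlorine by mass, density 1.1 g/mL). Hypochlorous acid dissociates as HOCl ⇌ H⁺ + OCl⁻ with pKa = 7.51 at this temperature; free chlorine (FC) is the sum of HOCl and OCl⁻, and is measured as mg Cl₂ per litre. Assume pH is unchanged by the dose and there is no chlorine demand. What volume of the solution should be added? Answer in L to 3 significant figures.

Volume: 2040 m³ = 2,040,000 L.
[OCl⁻]/[HOCl] = 10^(pH − pKa) = 10^(7.57 − 7.51) = 1.148; fraction as HOCl = 1/(1 + 1.148) = 0.4655.
Free chlorine required for 0.61 ppm HOCl: 0.61 / 0.4655 = 1.31 ppm.
FC to add: 1.31 − 0.5 = 0.8104 mg/L as Cl₂.
Cl₂ equivalent: 0.8104 mg/L × 2,040,000 L = 1653 g.
Product at 8.6% available Cl: 1653 / 0.086 = 19,220 g.
Volume: 19,220 g ÷ 1.1 g/mL = 17,480 mL.

17.5 L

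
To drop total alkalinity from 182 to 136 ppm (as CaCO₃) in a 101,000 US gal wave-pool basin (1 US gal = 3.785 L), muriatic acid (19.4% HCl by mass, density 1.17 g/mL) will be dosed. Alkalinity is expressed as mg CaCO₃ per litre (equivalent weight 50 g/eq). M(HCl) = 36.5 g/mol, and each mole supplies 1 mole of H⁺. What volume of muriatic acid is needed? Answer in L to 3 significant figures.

56.6 L

Volume: 101,000 US gal × 3.785 L/gal = 382,285 L.
Alkalinity to neutralize: (182 − 136) = 46 mg/L as CaCO₃ × 382,285 L = 17,590 g as CaCO₃.
Equivalents of H⁺ required: 17,590 ÷ 50 g/eq = 351.7 eq = 351.7 mol HCl.
Mass of HCl: 351.7 × 36.5 = 12,840 g.
Mass of 19.4% solution: 12,840 / 0.194 = 66,170 g.
Volume: 66,170 g ÷ 1.17 g/mL = 56,560 mL.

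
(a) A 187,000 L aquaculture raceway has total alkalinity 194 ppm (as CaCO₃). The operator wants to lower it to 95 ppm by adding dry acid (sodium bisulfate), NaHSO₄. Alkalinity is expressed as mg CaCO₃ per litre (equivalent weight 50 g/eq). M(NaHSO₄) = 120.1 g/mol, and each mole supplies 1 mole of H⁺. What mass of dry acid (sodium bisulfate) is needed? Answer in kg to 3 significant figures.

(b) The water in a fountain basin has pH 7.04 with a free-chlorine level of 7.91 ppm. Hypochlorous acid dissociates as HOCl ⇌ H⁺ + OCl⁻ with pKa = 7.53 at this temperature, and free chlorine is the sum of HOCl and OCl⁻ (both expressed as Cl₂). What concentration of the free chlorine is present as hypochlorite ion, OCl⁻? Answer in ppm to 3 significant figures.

(a) Alkalinity to neutralize: (194 − 95) = 99 mg/L as CaCO₃ × 187,000 L = 18,510 g as CaCO₃.
(a) Equivalents of H⁺ required: 18,510 ÷ 50 g/eq = 370.3 eq = 370.3 mol NaHSO₄.
(a) Mass of NaHSO₄: 370.3 × 120.1 = 44,470 g.

(b) [OCl⁻]/[HOCl] = 10^(pH − pKa) = 10^(7.04 − 7.53) = 10^-0.49 = 0.3236.
(b) Fraction as HOCl = 1 / (1 + 0.3236) = 0.7555.
(b) OCl⁻ = (1 − 0.7555) × 7.91 ppm = 1.934 ppm.

(a) 44.5 kg; (b) 1.93 ppm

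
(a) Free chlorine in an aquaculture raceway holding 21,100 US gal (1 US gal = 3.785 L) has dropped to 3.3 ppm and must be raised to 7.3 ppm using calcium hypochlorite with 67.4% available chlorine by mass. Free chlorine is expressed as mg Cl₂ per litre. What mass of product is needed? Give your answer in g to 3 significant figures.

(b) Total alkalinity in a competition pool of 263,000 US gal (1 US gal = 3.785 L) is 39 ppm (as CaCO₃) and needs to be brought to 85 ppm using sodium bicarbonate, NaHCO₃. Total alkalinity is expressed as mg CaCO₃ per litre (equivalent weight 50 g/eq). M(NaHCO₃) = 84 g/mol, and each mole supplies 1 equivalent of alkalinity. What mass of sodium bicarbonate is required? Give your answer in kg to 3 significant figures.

(a) Volume: 21,100 US gal × 3.785 L/gal = 79,864 L.
(a) Chlorine deficit: 7.3 − 3.3 = 4 ppm = 4 mg/L as Cl₂.
(a) Cl₂ equivalent needed: 4 mg/L × 79,864 L = 319,500 mg = 319.5 g.
(a) Product at 67.4% available chlorine: 319.5 / 0.674 = 474 g.

(b) Volume: 263,000 US gal × 3.785 L/gal = 995,455 L.
(b) Alkalinity to add: (85 − 39) = 46 mg/L as CaCO₃ × 995,455 L = 45,790 g as CaCO₃.
(b) Equivalents: 45,790 g ÷ 50 g/eq = 915.8 eq.
(b) NaHCO₃ supplies 1 eq per mole → 915.8 mol.
(b) Mass: 915.8 mol × 84 g/mol = 76,930 g.

(a) 474 g; (b) 76.9 kg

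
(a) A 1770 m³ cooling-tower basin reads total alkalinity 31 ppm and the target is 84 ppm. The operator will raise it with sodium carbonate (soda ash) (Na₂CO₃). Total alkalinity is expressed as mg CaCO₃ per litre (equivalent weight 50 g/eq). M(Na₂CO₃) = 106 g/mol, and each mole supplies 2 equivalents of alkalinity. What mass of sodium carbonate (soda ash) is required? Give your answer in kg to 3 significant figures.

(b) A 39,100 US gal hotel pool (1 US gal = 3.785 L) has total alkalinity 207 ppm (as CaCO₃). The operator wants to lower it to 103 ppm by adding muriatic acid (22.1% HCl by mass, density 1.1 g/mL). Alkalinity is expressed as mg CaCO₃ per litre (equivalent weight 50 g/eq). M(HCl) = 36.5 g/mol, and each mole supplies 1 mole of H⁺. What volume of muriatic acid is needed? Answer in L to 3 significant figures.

(a) 99.4 kg; (b) 46.2 L

(a) Volume: 1770 m³ = 1,770,000 L.
(a) Alkalinity to add: (84 − 31) = 53 mg/L as CaCO₃ × 1,770,000 L = 93,810 g as CaCO₃.
(a) Equivalents: 93,810 g ÷ 50 g/eq = 1876 eq.
(a) Each mole of Na₂CO₃ supplies 2 eq, so 1876 / 2 = 938.1 mol.
(a) Mass: 938.1 mol × 106 g/mol = 99,440 g.

(b) Volume: 39,100 US gal × 3.785 L/gal = 147,994 L.
(b) Alkalinity to neutralize: (207 − 103) = 104 mg/L as CaCO₃ × 147,994 L = 15,390 g as CaCO₃.
(b) Equivalents of H⁺ required: 15,390 ÷ 50 g/eq = 307.8 eq = 307.8 mol HCl.
(b) Mass of HCl: 307.8 × 36.5 = 11,240 g.
(b) Mass of 22.1% solution: 11,240 / 0.221 = 50,840 g.
(b) Volume: 50,840 g ÷ 1.1 g/mL = 46,220 mL.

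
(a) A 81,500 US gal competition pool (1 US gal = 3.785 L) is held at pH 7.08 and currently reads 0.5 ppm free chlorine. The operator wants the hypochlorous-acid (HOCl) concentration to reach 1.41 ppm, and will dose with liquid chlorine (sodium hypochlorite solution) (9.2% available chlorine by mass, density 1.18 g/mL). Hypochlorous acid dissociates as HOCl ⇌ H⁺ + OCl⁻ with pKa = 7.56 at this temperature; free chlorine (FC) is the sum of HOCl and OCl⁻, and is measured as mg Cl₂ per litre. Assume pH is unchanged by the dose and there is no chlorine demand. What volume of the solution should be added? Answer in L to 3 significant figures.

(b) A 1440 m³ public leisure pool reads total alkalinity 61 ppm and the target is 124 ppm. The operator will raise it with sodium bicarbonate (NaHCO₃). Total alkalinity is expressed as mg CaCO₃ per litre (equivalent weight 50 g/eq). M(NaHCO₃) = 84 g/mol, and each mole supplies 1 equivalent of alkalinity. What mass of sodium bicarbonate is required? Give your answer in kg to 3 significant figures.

(a) 3.91 L; (b) 152 kg

(a) Volume: 81,500 US gal × 3.785 L/gal = 308,478 L.
(a) [OCl⁻]/[HOCl] = 10^(pH − pKa) = 10^(7.08 − 7.56) = 0.3311; fraction as HOCl = 1/(1 + 0.3311) = 0.7512.
(a) Free chlorine required for 1.41 ppm HOCl: 1.41 / 0.7512 = 1.877 ppm.
(a) FC to add: 1.877 − 0.5 = 1.377 mg/L as Cl₂.
(a) Cl₂ equivalent: 1.377 mg/L × 308,478 L = 424.7 g.
(a) Product at 9.2% available Cl: 424.7 / 0.092 = 4617 g.
(a) Volume: 4617 g ÷ 1.18 g/mL = 3913 mL.

(b) Volume: 1440 m³ = 1,440,000 L.
(b) Alkalinity to add: (124 − 61) = 63 mg/L as CaCO₃ × 1,440,000 L = 90,720 g as CaCO₃.
(b) Equivalents: 90,720 g ÷ 50 g/eq = 1814 eq.
(b) NaHCO₃ supplies 1 eq per mole → 1814 mol.
(b) Mass: 1814 mol × 84 g/mol = 152,400 g.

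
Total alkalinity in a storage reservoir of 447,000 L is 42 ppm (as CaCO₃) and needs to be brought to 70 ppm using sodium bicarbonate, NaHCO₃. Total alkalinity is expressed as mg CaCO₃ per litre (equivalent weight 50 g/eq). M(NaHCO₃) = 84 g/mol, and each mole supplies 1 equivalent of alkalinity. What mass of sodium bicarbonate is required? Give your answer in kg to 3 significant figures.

21.0 kg

Alkalinity to add: (70 − 42) = 28 mg/L as CaCO₃ × 447,000 L = 12,520 g as CaCO₃.
Equivalents: 12,520 g ÷ 50 g/eq = 250.3 eq.
NaHCO₃ supplies 1 eq per mole → 250.3 mol.
Mass: 250.3 mol × 84 g/mol = 21,030 g.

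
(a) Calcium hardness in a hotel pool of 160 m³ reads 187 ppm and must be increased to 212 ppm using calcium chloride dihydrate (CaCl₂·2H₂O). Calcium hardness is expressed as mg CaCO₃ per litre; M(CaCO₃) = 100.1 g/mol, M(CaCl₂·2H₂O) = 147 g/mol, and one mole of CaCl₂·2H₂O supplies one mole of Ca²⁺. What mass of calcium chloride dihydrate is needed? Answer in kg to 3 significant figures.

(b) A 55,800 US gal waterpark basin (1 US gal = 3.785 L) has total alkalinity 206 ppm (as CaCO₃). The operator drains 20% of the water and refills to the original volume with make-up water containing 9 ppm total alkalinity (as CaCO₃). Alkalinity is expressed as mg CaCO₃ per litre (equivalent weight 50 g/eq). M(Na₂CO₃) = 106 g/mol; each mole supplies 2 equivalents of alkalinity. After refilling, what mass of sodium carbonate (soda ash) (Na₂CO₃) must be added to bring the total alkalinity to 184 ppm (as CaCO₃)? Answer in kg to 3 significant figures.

(a) 5.87 kg; (b) 3.90 kg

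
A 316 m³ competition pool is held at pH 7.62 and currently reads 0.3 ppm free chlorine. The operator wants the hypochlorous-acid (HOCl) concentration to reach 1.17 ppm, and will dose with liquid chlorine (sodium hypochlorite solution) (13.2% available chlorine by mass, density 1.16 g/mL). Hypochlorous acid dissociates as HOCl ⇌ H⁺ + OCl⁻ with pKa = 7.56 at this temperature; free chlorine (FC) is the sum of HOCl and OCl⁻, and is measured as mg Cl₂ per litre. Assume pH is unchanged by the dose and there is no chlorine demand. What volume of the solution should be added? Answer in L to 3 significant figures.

Volume: 316 m³ = 316,000 L.
[OCl⁻]/[HOCl] = 10^(pH − pKa) = 10^(7.62 − 7.56) = 1.148; fraction as HOCl = 1/(1 + 1.148) = 0.4655.
Free chlorine required for 1.17 ppm HOCl: 1.17 / 0.4655 = 2.513 ppm.
FC to add: 2.513 − 0.3 = 2.213 mg/L as Cl₂.
Cl₂ equivalent: 2.213 mg/L × 316,000 L = 699.4 g.
Product at 13.2% available Cl: 699.4 / 0.132 = 5299 g.
Volume: 5299 g ÷ 1.16 g/mL = 4568 mL.

4.57 L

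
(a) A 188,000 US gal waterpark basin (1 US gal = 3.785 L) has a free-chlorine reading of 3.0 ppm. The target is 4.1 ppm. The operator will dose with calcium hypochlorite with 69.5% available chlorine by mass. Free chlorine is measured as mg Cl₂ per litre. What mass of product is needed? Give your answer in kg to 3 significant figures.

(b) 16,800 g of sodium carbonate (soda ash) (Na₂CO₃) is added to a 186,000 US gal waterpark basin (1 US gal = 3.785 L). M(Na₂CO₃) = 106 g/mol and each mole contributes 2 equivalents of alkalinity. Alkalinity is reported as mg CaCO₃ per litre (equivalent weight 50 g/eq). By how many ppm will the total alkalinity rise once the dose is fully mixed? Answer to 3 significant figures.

(a) Volume: 188,000 US gal × 3.785 L/gal = 711,580 L.
(a) Chlorine deficit: 4.1 − 3.0 = 1.1 ppm = 1.1 mg/L as Cl₂.
(a) Cl₂ equivalent needed: 1.1 mg/L × 711,580 L = 782,700 mg = 782.7 g.
(a) Product at 69.5% available chlorine: 782.7 / 0.695 = 1126 g.

(b) Volume: 186,000 US gal × 3.785 L/gal = 704,010 L.
(b) Moles of Na₂CO₃: 16,800 g ÷ 106 g/mol = 158.5 mol → 317 eq of alkalinity.
(b) As CaCO₃: 317 eq × 50 g/eq = 15,850 g.
(b) Rise: 15,850 g / 704,010 L × 1000 = 22.51 mg/L.

(a) 1.13 kg; (b) 22.5 ppm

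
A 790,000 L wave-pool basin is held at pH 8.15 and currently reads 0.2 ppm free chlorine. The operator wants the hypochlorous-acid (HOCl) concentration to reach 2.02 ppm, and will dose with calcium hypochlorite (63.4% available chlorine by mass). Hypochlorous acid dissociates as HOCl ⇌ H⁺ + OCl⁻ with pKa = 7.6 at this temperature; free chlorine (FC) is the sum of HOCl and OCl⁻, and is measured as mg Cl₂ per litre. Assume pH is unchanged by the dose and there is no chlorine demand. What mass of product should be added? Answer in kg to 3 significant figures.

[OCl⁻]/[HOCl] = 10^(pH − pKa) = 10^(8.15 − 7.6) = 3.548; fraction as HOCl = 1/(1 + 3.548) = 0.2199.
Free chlorine required for 2.02 ppm HOCl: 2.02 / 0.2199 = 9.187 ppm.
FC to add: 9.187 − 0.2 = 8.987 mg/L as Cl₂.
Cl₂ equivalent: 8.987 mg/L × 790,000 L = 7100 g.
Product at 63.4% available Cl: 7100 / 0.634 = 11,200 g.

11.2 kg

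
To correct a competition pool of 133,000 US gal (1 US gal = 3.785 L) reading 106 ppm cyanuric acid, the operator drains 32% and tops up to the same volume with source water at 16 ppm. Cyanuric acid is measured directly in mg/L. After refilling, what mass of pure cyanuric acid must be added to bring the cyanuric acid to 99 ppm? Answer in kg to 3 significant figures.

Volume: 133,000 US gal × 3.785 L/gal = 503,405 L.
After draining 32% and refilling: 106 × 0.68 + 16 × 0.32 = 77.2 ppm.
Deficit to target: 99 − 77.2 = 21.8 mg/L.
Mass: 21.8 mg/L × 503,405 L = 10,970 g cyanuric acid.

11.0 kg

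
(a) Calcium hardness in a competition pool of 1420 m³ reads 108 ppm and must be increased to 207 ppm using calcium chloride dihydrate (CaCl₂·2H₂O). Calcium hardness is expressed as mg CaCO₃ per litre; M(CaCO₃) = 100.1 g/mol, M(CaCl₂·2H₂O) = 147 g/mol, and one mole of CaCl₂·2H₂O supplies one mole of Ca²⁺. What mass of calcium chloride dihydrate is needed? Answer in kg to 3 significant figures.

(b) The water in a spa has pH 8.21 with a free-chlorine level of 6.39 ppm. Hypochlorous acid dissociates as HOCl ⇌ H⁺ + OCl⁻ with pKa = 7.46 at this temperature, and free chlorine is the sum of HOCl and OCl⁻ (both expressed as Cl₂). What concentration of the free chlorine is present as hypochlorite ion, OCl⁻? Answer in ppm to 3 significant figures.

(a) 206 kg; (b) 5.43 ppm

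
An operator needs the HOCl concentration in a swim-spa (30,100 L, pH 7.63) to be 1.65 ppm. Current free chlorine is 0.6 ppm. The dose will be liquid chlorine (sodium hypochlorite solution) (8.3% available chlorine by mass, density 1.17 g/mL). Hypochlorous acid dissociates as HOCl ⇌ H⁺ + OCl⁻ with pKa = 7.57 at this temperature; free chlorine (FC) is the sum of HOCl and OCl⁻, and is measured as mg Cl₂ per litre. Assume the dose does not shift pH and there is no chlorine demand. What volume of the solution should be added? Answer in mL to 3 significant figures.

913 mL

[OCl⁻]/[HOCl] = 10^(pH − pKa) = 10^(7.63 − 7.57) = 1.148; fraction as HOCl = 1/(1 + 1.148) = 0.4655.
Free chlorine required for 1.65 ppm HOCl: 1.65 / 0.4655 = 3.544 ppm.
FC to add: 3.544 − 0.6 = 2.944 mg/L as Cl₂.
Cl₂ equivalent: 2.944 mg/L × 30,100 L = 88.63 g.
Product at 8.3% available Cl: 88.63 / 0.083 = 1068 g.
Volume: 1068 g ÷ 1.17 g/mL = 912.7 mL.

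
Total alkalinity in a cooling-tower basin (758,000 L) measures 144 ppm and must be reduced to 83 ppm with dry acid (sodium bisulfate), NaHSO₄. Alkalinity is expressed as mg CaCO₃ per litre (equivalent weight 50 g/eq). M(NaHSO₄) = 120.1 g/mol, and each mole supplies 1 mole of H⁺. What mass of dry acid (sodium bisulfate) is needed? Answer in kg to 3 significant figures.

Alkalinity to neutralize: (144 − 83) = 61 mg/L as CaCO₃ × 758,000 L = 46,240 g as CaCO₃.
Equivalents of H⁺ required: 46,240 ÷ 50 g/eq = 924.8 eq = 924.8 mol NaHSO₄.
Mass of NaHSO₄: 924.8 × 120.1 = 111,100 g.

111 kg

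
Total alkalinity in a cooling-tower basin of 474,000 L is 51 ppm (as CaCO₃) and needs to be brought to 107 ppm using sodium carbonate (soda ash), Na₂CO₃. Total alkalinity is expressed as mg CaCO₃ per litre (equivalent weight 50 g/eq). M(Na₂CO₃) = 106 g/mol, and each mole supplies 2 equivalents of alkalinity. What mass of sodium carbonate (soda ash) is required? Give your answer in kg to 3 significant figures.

Alkalinity to add: (107 − 51) = 56 mg/L as CaCO₃ × 474,000 L = 26,540 g as CaCO₃.
Equivalents: 26,540 g ÷ 50 g/eq = 530.9 eq.
Each mole of Na₂CO₃ supplies 2 eq, so 530.9 / 2 = 265.4 mol.
Mass: 265.4 mol × 106 g/mol = 28,140 g.

28.1 kg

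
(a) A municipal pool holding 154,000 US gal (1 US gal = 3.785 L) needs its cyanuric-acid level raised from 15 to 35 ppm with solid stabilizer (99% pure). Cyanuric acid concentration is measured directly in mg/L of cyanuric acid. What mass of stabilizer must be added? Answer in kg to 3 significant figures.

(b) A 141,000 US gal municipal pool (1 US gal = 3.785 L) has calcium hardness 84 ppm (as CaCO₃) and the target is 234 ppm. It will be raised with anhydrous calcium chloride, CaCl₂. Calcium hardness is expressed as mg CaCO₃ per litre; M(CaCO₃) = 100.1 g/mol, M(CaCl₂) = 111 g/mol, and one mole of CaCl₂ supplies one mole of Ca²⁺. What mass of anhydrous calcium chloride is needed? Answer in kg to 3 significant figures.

(a) Volume: 154,000 US gal × 3.785 L/gal = 582,890 L.
(a) CYA to add: (35 − 15) = 20 mg/L × 582,890 L = 11,660 g cyanuric acid.
(a) At 99% purity: 11,660 / 0.99 = 11,780 g product.

(b) Volume: 141,000 US gal × 3.785 L/gal = 533,685 L.
(b) Hardness to add: (234 − 84) = 150 mg/L as CaCO₃ × 533,685 L = 80,050 g as CaCO₃.
(b) Moles of Ca²⁺ (1 mol Ca²⁺ ≡ 1 mol CaCO₃): 80,050 / 100.1 g/mol = 799.7 mol.
(b) Mass of CaCl₂: 799.7 × 111 = 88,770 g.

(a) 11.8 kg; (b) 88.8 kg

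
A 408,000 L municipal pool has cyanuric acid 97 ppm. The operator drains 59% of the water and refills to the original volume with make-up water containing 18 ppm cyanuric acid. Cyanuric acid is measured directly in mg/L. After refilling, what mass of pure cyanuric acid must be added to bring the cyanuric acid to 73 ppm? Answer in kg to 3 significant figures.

After draining 59% and refilling: 97 × 0.41 + 18 × 0.59 = 50.39 ppm.
Deficit to target: 73 − 50.39 = 22.61 mg/L.
Mass: 22.61 mg/L × 408,000 L = 9225 g cyanuric acid.

9.22 kg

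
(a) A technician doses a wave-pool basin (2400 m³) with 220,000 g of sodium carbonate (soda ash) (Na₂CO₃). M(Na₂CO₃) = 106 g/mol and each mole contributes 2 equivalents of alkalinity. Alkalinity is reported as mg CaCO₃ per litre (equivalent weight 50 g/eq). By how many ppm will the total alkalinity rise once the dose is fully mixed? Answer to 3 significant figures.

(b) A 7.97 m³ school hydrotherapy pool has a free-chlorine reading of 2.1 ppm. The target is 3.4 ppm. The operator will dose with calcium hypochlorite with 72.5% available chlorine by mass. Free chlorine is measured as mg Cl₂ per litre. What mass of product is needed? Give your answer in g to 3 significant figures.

(a) Volume: 2400 m³ = 2,400,000 L.
(a) Moles of Na₂CO₃: 220,000 g ÷ 106 g/mol = 2075 mol → 4151 eq of alkalinity.
(a) As CaCO₃: 4151 eq × 50 g/eq = 207,500 g.
(a) Rise: 207,500 g / 2,400,000 L × 1000 = 86.48 mg/L.

(b) Volume: 7.97 m³ = 7,970 L.
(b) Chlorine deficit: 3.4 − 2.1 = 1.3 ppm = 1.3 mg/L as Cl₂.
(b) Cl₂ equivalent needed: 1.3 mg/L × 7,970 L = 10,360 mg = 10.36 g.
(b) Product at 72.5% available chlorine: 10.36 / 0.725 = 14.29 g.

(a) 86.5 ppm; (b) 14.3 g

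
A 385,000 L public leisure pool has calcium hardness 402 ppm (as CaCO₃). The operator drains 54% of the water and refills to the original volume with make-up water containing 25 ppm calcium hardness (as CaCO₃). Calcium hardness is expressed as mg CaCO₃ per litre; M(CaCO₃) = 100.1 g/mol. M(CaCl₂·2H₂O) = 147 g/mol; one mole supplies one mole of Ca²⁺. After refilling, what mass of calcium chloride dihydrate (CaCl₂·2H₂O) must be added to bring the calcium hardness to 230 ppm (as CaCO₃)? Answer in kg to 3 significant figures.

17.9 kg

After draining 54% and refilling: 402 × 0.46 + 25 × 0.54 = 198.42 ppm.
Deficit to target: 230 − 198.42 = 31.58 mg/L.
As CaCO₃: 31.58 mg/L × 385,000 L = 12,160 g; ÷ 100.1 = 121.5 mol Ca²⁺.
Mass: 121.5 × 147 = 17,850 g.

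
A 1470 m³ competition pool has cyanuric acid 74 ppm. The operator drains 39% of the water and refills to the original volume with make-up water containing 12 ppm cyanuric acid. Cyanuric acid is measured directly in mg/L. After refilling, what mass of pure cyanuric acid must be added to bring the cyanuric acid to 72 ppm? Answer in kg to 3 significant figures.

32.6 kg

Volume: 1470 m³ = 1,470,000 L.
After draining 39% and refilling: 74 × 0.61 + 12 × 0.39 = 49.82 ppm.
Deficit to target: 72 − 49.82 = 22.18 mg/L.
Mass: 22.18 mg/L × 1,470,000 L = 32,600 g cyanuric acid.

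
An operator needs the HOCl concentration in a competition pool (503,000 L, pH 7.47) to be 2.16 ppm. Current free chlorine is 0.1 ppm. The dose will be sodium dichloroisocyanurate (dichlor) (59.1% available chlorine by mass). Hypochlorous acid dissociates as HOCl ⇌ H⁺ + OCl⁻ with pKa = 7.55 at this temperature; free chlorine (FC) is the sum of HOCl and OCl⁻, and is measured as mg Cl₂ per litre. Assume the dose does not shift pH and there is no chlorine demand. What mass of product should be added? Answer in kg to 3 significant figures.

3.28 kg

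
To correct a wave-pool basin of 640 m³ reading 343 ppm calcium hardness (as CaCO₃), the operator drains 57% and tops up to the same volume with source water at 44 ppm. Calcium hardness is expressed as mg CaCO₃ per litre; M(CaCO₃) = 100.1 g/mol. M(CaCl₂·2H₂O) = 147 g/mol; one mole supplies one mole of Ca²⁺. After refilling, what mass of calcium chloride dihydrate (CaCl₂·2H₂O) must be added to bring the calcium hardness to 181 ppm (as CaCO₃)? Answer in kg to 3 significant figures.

7.92 kg

Volume: 640 m³ = 640,000 L.
After draining 57% and refilling: 343 × 0.43 + 44 × 0.57 = 172.57 ppm.
Deficit to target: 181 − 172.57 = 8.43 mg/L.
As CaCO₃: 8.43 mg/L × 640,000 L = 5395 g; ÷ 100.1 = 53.9 mol Ca²⁺.
Mass: 53.9 × 147 = 7923 g.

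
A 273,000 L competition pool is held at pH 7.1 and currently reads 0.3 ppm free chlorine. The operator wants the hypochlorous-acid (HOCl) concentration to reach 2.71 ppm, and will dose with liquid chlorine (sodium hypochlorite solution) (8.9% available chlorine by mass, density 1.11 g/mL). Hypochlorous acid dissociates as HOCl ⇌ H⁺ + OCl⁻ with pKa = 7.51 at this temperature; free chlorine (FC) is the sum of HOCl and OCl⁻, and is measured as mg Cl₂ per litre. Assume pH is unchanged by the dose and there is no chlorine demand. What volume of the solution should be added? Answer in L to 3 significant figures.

9.57 L

[OCl⁻]/[HOCl] = 10^(pH − pKa) = 10^(7.1 − 7.51) = 0.389; fraction as HOCl = 1/(1 + 0.389) = 0.7199.
Free chlorine required for 2.71 ppm HOCl: 2.71 / 0.7199 = 3.764 ppm.
FC to add: 3.764 − 0.3 = 3.464 mg/L as Cl₂.
Cl₂ equivalent: 3.464 mg/L × 273,000 L = 945.8 g.
Product at 8.9% available Cl: 945.8 / 0.089 = 10,630 g.
Volume: 10,630 g ÷ 1.11 g/mL = 9573 mL.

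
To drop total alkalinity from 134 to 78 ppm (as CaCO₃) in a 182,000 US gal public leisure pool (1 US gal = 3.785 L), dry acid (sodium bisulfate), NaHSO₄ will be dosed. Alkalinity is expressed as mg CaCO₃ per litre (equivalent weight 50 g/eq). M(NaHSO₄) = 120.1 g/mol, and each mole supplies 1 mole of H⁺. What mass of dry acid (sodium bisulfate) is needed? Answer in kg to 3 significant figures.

92.7 kg

Volume: 182,000 US gal × 3.785 L/gal = 688,870 L.
Alkalinity to neutralize: (134 − 78) = 56 mg/L as CaCO₃ × 688,870 L = 38,580 g as CaCO₃.
Equivalents of H⁺ required: 38,580 ÷ 50 g/eq = 771.5 eq = 771.5 mol NaHSO₄.
Mass of NaHSO₄: 771.5 × 120.1 = 92,660 g.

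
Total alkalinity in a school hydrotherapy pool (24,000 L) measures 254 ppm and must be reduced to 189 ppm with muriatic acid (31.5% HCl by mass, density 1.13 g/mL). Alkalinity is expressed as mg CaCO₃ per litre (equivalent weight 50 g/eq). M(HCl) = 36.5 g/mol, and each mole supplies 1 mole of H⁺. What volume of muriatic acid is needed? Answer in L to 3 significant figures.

Alkalinity to neutralize: (254 − 189) = 65 mg/L as CaCO₃ × 24,000 L = 1560 g as CaCO₃.
Equivalents of H⁺ required: 1560 ÷ 50 g/eq = 31.2 eq = 31.2 mol HCl.
Mass of HCl: 31.2 × 36.5 = 1139 g.
Mass of 31.5% solution: 1139 / 0.315 = 3615 g.
Volume: 3615 g ÷ 1.13 g/mL = 3199 mL.

3.20 L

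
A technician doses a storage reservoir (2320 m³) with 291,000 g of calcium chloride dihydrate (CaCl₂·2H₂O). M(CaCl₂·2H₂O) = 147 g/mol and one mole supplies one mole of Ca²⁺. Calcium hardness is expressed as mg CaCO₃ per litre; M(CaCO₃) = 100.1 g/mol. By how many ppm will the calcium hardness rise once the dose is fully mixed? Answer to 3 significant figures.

Volume: 2320 m³ = 2,320,000 L.
Moles of Ca²⁺: 291,000 g ÷ 147 g/mol = 1980 mol.
As CaCO₃: 1980 mol × 100.1 g/mol = 198,200 g.
Rise: 198,200 g / 2,320,000 L × 1000 = 85.41 mg/L.

85.4 ppm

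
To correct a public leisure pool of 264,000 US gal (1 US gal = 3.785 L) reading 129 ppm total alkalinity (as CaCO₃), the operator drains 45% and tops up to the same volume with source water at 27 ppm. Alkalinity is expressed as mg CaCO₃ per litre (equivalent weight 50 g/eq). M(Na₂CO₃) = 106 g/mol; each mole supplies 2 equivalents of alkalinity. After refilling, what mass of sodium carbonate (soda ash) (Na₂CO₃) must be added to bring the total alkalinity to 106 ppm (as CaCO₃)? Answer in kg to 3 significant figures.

24.3 kg

Volume: 264,000 US gal × 3.785 L/gal = 999,240 L.
After draining 45% and refilling: 129 × 0.55 + 27 × 0.45 = 83.1 ppm.
Deficit to target: 106 − 83.1 = 22.9 mg/L.
As CaCO₃: 22.9 mg/L × 999,240 L = 22,880 g; ÷ 50 g/eq ÷ 2 = 228.8 mol Na₂CO₃.
Mass: 228.8 × 106 = 24,260 g.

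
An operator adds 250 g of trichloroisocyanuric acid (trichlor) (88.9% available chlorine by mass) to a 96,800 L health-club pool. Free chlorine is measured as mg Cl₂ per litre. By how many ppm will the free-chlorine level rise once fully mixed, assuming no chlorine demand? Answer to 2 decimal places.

2.30 ppm

Available chlorine delivered: 250 g × 0.889 = 222.2 g as Cl₂.
Concentration rise: 222.2 g / 96,800 L = 2.296 mg/L = 2.30 ppm.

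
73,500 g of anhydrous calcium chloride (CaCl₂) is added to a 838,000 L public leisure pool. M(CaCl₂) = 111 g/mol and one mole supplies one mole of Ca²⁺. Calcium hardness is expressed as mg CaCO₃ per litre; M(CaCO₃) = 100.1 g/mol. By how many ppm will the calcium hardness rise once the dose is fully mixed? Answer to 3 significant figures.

Moles of Ca²⁺: 73,500 g ÷ 111 g/mol = 662.2 mol.
As CaCO₃: 662.2 mol × 100.1 g/mol = 66,280 g.
Rise: 66,280 g / 838,000 L × 1000 = 79.1 mg/L.

79.1 ppm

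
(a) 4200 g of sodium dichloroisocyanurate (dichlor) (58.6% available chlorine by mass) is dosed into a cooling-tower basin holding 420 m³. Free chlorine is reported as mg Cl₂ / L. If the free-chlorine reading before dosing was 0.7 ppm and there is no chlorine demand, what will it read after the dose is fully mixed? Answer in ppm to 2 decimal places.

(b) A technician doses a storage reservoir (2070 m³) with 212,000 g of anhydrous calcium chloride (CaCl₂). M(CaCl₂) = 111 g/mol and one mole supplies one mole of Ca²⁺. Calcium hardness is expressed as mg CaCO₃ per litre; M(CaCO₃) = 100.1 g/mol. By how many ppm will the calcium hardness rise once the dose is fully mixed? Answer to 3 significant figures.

(a) 6.56 ppm; (b) 92.4 ppm

(a) Volume: 420 m³ = 420,000 L.
(a) Available chlorine delivered: 4200 g × 0.586 = 2461 g as Cl₂.
(a) Concentration rise: 2461 g / 420,000 L = 5.86 mg/L = 5.86 ppm.
(a) Final FC: 0.7 + 5.86 = 6.56 ppm.

(b) Volume: 2070 m³ = 2,070,000 L.
(b) Moles of Ca²⁺: 212,000 g ÷ 111 g/mol = 1910 mol.
(b) As CaCO₃: 1910 mol × 100.1 g/mol = 191,200 g.
(b) Rise: 191,200 g / 2,070,000 L × 1000 = 92.36 mg/L.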